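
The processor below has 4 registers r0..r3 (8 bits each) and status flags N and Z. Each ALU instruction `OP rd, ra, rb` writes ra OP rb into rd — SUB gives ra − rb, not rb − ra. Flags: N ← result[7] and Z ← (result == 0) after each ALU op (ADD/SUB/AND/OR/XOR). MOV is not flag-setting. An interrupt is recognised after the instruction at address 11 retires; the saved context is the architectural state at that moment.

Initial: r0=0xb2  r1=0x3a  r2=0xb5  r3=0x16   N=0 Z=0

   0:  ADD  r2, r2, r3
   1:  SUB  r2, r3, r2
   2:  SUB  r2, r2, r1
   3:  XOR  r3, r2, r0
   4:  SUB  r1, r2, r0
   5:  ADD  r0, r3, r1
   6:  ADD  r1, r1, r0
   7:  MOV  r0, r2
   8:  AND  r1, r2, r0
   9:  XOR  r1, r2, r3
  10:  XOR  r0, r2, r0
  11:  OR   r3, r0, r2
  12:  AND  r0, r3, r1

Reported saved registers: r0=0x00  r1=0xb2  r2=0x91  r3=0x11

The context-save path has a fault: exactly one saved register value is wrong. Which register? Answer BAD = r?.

BAD = r2

after  0: r0=0xb2 r1=0x3a r2=0xcb r3=0x16  N=1 Z=0
after  1: r0=0xb2 r1=0x3a r2=0x4b r3=0x16  N=0 Z=0
after  2: r0=0xb2 r1=0x3a r2=0x11 r3=0x16  N=0 Z=0
after  3: r0=0xb2 r1=0x3a r2=0x11 r3=0xa3  N=1 Z=0
after  4: r0=0xb2 r1=0x5f r2=0x11 r3=0xa3  N=0 Z=0
after  5: r0=0x02 r1=0x5f r2=0x11 r3=0xa3  N=0 Z=0
after  6: r0=0x02 r1=0x61 r2=0x11 r3=0xa3  N=0 Z=0
after  7: r0=0x11 r1=0x61 r2=0x11 r3=0xa3  N=0 Z=0
after  8: r0=0x11 r1=0x11 r2=0x11 r3=0xa3  N=0 Z=0
after  9: r0=0x11 r1=0xb2 r2=0x11 r3=0xa3  N=1 Z=0
after 10: r0=0x00 r1=0xb2 r2=0x11 r3=0xa3  N=0 Z=1
after 11: r0=0x00 r1=0xb2 r2=0x11 r3=0x11  N=0 Z=0
-- IRQ taken; context saved, return-PC = 12 --
mismatch: r2: reported 0x91 vs actual 0x11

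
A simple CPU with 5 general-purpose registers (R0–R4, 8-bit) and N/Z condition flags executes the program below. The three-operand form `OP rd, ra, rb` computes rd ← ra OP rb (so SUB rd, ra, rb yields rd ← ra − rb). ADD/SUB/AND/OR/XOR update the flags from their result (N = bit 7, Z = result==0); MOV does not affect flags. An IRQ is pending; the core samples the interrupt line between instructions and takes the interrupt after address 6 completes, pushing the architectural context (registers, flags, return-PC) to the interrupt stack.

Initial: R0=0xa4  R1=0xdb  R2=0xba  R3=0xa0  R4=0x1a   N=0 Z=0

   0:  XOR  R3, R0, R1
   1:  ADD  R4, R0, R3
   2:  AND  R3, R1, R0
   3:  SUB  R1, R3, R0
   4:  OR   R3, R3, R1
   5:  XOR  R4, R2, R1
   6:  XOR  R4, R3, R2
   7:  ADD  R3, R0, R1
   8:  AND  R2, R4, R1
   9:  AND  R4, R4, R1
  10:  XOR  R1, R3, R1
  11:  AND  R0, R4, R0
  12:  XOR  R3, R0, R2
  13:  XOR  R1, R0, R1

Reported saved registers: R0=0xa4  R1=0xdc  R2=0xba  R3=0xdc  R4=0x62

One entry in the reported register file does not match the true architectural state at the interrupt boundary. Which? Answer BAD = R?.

after  0: R0=0xa4 R1=0xdb R2=0xba R3=0x7f R4=0x1a  N=0 Z=0
after  1: R0=0xa4 R1=0xdb R2=0xba R3=0x7f R4=0x23  N=0 Z=0
after  2: R0=0xa4 R1=0xdb R2=0xba R3=0x80 R4=0x23  N=1 Z=0
after  3: R0=0xa4 R1=0xdc R2=0xba R3=0x80 R4=0x23  N=1 Z=0
after  4: R0=0xa4 R1=0xdc R2=0xba R3=0xdc R4=0x23  N=1 Z=0
after  5: R0=0xa4 R1=0xdc R2=0xba R3=0xdc R4=0x66  N=0 Z=0
after  6: R0=0xa4 R1=0xdc R2=0xba R3=0xdc R4=0x66  N=0 Z=0
-- IRQ taken; context saved, return-PC = 7 --
mismatch: R4: reported 0x62 vs actual 0x66

BAD = R4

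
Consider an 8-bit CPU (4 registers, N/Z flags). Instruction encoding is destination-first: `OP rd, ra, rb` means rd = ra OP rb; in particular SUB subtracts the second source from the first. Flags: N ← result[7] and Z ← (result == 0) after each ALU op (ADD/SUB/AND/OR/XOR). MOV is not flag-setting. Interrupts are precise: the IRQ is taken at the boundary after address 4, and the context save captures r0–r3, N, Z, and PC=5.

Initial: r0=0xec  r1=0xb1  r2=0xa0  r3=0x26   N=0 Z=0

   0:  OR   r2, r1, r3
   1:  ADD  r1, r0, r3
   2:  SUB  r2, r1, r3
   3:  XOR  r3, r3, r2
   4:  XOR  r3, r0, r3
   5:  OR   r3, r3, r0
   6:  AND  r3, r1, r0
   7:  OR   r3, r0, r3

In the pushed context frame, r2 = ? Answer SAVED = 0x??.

SAVED = 0xec

after  0: r0=0xec r1=0xb1 r2=0xb7 r3=0x26  N=1 Z=0
after  1: r0=0xec r1=0x12 r2=0xb7 r3=0x26  N=0 Z=0
after  2: r0=0xec r1=0x12 r2=0xec r3=0x26  N=1 Z=0
after  3: r0=0xec r1=0x12 r2=0xec r3=0xca  N=1 Z=0
after  4: r0=0xec r1=0x12 r2=0xec r3=0x26  N=0 Z=0
-- IRQ taken; context saved, return-PC = 5 --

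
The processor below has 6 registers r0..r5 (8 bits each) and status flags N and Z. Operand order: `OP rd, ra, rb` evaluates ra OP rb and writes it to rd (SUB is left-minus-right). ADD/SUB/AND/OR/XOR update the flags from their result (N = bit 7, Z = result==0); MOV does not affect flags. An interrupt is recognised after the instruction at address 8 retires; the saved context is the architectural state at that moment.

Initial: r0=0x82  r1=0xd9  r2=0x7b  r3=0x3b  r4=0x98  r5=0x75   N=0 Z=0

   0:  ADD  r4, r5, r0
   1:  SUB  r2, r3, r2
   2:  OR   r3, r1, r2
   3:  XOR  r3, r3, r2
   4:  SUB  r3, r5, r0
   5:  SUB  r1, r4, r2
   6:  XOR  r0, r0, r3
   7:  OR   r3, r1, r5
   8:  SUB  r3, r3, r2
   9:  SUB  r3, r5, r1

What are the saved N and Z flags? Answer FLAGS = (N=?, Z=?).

FLAGS = (N=1, Z=0)

after  0: r0=0x82 r1=0xd9 r2=0x7b r3=0x3b r4=0xf7 r5=0x75  N=1 Z=0
after  1: r0=0x82 r1=0xd9 r2=0xc0 r3=0x3b r4=0xf7 r5=0x75  N=1 Z=0
after  2: r0=0x82 r1=0xd9 r2=0xc0 r3=0xd9 r4=0xf7 r5=0x75  N=1 Z=0
after  3: r0=0x82 r1=0xd9 r2=0xc0 r3=0x19 r4=0xf7 r5=0x75  N=0 Z=0
after  4: r0=0x82 r1=0xd9 r2=0xc0 r3=0xf3 r4=0xf7 r5=0x75  N=1 Z=0
after  5: r0=0x82 r1=0x37 r2=0xc0 r3=0xf3 r4=0xf7 r5=0x75  N=0 Z=0
after  6: r0=0x71 r1=0x37 r2=0xc0 r3=0xf3 r4=0xf7 r5=0x75  N=0 Z=0
after  7: r0=0x71 r1=0x37 r2=0xc0 r3=0x77 r4=0xf7 r5=0x75  N=0 Z=0
after  8: r0=0x71 r1=0x37 r2=0xc0 r3=0xb7 r4=0xf7 r5=0x75  N=1 Z=0
-- IRQ taken; context saved, return-PC = 9 --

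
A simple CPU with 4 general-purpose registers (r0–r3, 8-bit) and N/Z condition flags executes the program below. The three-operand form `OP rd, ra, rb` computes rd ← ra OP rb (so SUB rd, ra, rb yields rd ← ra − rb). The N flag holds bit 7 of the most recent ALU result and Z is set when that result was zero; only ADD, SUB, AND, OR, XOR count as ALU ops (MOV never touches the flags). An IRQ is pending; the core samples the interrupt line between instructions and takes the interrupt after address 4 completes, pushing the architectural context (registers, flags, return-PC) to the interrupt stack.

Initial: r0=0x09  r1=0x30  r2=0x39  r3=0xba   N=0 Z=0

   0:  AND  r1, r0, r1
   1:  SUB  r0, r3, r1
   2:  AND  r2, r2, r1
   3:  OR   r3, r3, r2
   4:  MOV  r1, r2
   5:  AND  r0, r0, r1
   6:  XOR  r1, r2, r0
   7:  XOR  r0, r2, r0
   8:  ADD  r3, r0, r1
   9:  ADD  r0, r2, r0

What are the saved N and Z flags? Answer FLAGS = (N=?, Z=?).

FLAGS = (N=1, Z=0)

after  0: r0=0x09 r1=0x00 r2=0x39 r3=0xba  N=0 Z=1
after  1: r0=0xba r1=0x00 r2=0x39 r3=0xba  N=1 Z=0
after  2: r0=0xba r1=0x00 r2=0x00 r3=0xba  N=0 Z=1
after  3: r0=0xba r1=0x00 r2=0x00 r3=0xba  N=1 Z=0
after  4: r0=0xba r1=0x00 r2=0x00 r3=0xba  N=1 Z=0
-- IRQ taken; context saved, return-PC = 5 --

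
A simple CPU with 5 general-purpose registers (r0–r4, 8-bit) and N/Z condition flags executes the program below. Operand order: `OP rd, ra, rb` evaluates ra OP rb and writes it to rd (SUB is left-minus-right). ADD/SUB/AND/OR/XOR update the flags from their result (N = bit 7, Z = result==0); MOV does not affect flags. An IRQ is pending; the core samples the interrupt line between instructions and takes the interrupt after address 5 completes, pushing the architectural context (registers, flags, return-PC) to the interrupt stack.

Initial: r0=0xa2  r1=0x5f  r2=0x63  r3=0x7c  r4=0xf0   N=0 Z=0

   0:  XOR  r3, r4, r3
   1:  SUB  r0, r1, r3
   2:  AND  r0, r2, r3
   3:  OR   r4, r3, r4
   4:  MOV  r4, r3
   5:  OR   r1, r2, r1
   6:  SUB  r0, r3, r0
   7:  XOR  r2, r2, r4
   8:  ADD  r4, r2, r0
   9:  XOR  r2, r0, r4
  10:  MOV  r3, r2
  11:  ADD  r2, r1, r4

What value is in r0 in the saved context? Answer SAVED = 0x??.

after  0: r0=0xa2 r1=0x5f r2=0x63 r3=0x8c r4=0xf0  N=1 Z=0
after  1: r0=0xd3 r1=0x5f r2=0x63 r3=0x8c r4=0xf0  N=1 Z=0
after  2: r0=0x00 r1=0x5f r2=0x63 r3=0x8c r4=0xf0  N=0 Z=1
after  3: r0=0x00 r1=0x5f r2=0x63 r3=0x8c r4=0xfc  N=1 Z=0
after  4: r0=0x00 r1=0x5f r2=0x63 r3=0x8c r4=0x8c  N=1 Z=0
after  5: r0=0x00 r1=0x7f r2=0x63 r3=0x8c r4=0x8c  N=0 Z=0
-- IRQ taken; context saved, return-PC = 6 --

SAVED = 0x00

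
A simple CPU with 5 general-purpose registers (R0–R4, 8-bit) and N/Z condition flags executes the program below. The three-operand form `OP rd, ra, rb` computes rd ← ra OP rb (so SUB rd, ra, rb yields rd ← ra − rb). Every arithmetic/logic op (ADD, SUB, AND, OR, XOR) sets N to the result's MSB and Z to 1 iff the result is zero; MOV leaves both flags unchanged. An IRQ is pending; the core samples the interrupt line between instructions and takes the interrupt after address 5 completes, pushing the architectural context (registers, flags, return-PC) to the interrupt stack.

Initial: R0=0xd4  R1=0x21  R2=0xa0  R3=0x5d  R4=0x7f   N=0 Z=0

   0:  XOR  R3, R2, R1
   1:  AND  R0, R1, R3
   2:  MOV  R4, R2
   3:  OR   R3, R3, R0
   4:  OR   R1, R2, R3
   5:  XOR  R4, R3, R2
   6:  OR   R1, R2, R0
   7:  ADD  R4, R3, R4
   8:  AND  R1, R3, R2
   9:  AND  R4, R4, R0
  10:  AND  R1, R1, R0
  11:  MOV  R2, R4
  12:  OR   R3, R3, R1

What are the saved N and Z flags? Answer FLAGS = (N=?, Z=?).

FLAGS = (N=0, Z=0)

after  0: R0=0xd4 R1=0x21 R2=0xa0 R3=0x81 R4=0x7f  N=1 Z=0
after  1: R0=0x01 R1=0x21 R2=0xa0 R3=0x81 R4=0x7f  N=0 Z=0
after  2: R0=0x01 R1=0x21 R2=0xa0 R3=0x81 R4=0xa0  N=0 Z=0
after  3: R0=0x01 R1=0x21 R2=0xa0 R3=0x81 R4=0xa0  N=1 Z=0
after  4: R0=0x01 R1=0xa1 R2=0xa0 R3=0x81 R4=0xa0  N=1 Z=0
after  5: R0=0x01 R1=0xa1 R2=0xa0 R3=0x81 R4=0x21  N=0 Z=0
-- IRQ taken; context saved, return-PC = 6 --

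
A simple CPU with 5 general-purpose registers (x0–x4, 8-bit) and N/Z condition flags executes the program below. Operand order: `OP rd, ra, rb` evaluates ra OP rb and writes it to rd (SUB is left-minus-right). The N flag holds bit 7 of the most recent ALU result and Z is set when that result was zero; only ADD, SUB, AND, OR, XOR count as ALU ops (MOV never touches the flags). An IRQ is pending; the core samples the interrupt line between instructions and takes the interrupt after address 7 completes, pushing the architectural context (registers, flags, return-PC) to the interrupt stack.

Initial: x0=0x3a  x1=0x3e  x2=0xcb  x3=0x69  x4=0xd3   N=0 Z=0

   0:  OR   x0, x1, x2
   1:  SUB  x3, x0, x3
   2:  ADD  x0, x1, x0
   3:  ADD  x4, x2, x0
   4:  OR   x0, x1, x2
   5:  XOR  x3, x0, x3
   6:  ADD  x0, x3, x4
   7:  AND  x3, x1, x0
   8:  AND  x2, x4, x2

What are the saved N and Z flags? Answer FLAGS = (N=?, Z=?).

FLAGS = (N=0, Z=0)

after  0: x0=0xff x1=0x3e x2=0xcb x3=0x69 x4=0xd3  N=1 Z=0
after  1: x0=0xff x1=0x3e x2=0xcb x3=0x96 x4=0xd3  N=1 Z=0
after  2: x0=0x3d x1=0x3e x2=0xcb x3=0x96 x4=0xd3  N=0 Z=0
after  3: x0=0x3d x1=0x3e x2=0xcb x3=0x96 x4=0x08  N=0 Z=0
after  4: x0=0xff x1=0x3e x2=0xcb x3=0x96 x4=0x08  N=1 Z=0
after  5: x0=0xff x1=0x3e x2=0xcb x3=0x69 x4=0x08  N=0 Z=0
after  6: x0=0x71 x1=0x3e x2=0xcb x3=0x69 x4=0x08  N=0 Z=0
after  7: x0=0x71 x1=0x3e x2=0xcb x3=0x30 x4=0x08  N=0 Z=0
-- IRQ taken; context saved, return-PC = 8 --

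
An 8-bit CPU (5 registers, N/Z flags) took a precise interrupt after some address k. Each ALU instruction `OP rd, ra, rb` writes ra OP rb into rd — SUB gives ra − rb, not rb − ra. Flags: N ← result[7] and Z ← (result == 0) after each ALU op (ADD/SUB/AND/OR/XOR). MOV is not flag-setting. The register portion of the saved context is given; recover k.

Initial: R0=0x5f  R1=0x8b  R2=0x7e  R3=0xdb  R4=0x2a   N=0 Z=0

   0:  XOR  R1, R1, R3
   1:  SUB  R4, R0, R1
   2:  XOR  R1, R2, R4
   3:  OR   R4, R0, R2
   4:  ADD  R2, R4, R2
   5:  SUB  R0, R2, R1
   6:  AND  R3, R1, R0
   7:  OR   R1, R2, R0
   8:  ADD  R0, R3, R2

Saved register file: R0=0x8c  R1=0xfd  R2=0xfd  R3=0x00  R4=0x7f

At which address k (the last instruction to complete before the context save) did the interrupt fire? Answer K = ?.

after  0: R0=0x5f R1=0x50 R2=0x7e R3=0xdb R4=0x2a  N=0 Z=0
after  1: R0=0x5f R1=0x50 R2=0x7e R3=0xdb R4=0x0f  N=0 Z=0
after  2: R0=0x5f R1=0x71 R2=0x7e R3=0xdb R4=0x0f  N=0 Z=0
after  3: R0=0x5f R1=0x71 R2=0x7e R3=0xdb R4=0x7f  N=0 Z=0
after  4: R0=0x5f R1=0x71 R2=0xfd R3=0xdb R4=0x7f  N=1 Z=0
after  5: R0=0x8c R1=0x71 R2=0xfd R3=0xdb R4=0x7f  N=1 Z=0
after  6: R0=0x8c R1=0x71 R2=0xfd R3=0x00 R4=0x7f  N=0 Z=1
after  7: R0=0x8c R1=0xfd R2=0xfd R3=0x00 R4=0x7f  N=1 Z=0
-- IRQ taken; context saved, return-PC = 8 --

K = 7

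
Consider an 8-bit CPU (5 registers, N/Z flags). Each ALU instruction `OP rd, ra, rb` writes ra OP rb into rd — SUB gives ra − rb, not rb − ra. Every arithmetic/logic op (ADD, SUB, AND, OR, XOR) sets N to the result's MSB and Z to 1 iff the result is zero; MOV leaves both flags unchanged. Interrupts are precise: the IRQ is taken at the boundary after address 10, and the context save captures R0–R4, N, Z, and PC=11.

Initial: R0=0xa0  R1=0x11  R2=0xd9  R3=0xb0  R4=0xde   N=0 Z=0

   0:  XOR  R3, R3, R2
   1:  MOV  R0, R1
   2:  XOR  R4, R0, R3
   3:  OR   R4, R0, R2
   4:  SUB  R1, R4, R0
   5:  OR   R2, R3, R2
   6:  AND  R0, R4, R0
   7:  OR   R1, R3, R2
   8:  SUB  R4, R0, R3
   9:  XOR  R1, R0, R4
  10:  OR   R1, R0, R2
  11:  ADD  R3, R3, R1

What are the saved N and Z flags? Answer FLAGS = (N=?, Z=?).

after  0: R0=0xa0 R1=0x11 R2=0xd9 R3=0x69 R4=0xde  N=0 Z=0
after  1: R0=0x11 R1=0x11 R2=0xd9 R3=0x69 R4=0xde  N=0 Z=0
after  2: R0=0x11 R1=0x11 R2=0xd9 R3=0x69 R4=0x78  N=0 Z=0
after  3: R0=0x11 R1=0x11 R2=0xd9 R3=0x69 R4=0xd9  N=1 Z=0
after  4: R0=0x11 R1=0xc8 R2=0xd9 R3=0x69 R4=0xd9  N=1 Z=0
after  5: R0=0x11 R1=0xc8 R2=0xf9 R3=0x69 R4=0xd9  N=1 Z=0
after  6: R0=0x11 R1=0xc8 R2=0xf9 R3=0x69 R4=0xd9  N=0 Z=0
after  7: R0=0x11 R1=0xf9 R2=0xf9 R3=0x69 R4=0xd9  N=1 Z=0
after  8: R0=0x11 R1=0xf9 R2=0xf9 R3=0x69 R4=0xa8  N=1 Z=0
after  9: R0=0x11 R1=0xb9 R2=0xf9 R3=0x69 R4=0xa8  N=1 Z=0
after 10: R0=0x11 R1=0xf9 R2=0xf9 R3=0x69 R4=0xa8  N=1 Z=0
-- IRQ taken; context saved, return-PC = 11 --

FLAGS = (N=1, Z=0)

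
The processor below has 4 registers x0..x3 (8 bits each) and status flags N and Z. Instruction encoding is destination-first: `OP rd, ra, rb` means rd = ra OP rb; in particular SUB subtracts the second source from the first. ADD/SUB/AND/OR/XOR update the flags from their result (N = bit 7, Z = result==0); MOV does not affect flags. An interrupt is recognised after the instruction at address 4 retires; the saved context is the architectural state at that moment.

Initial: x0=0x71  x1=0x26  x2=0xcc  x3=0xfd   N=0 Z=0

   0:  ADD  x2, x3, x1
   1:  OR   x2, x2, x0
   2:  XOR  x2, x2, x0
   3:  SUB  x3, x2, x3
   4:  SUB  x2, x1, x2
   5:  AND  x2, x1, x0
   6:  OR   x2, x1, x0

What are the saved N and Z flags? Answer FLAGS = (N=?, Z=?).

after  0: x0=0x71 x1=0x26 x2=0x23 x3=0xfd  N=0 Z=0
after  1: x0=0x71 x1=0x26 x2=0x73 x3=0xfd  N=0 Z=0
after  2: x0=0x71 x1=0x26 x2=0x02 x3=0xfd  N=0 Z=0
after  3: x0=0x71 x1=0x26 x2=0x02 x3=0x05  N=0 Z=0
after  4: x0=0x71 x1=0x26 x2=0x24 x3=0x05  N=0 Z=0
-- IRQ taken; context saved, return-PC = 5 --

FLAGS = (N=0, Z=0)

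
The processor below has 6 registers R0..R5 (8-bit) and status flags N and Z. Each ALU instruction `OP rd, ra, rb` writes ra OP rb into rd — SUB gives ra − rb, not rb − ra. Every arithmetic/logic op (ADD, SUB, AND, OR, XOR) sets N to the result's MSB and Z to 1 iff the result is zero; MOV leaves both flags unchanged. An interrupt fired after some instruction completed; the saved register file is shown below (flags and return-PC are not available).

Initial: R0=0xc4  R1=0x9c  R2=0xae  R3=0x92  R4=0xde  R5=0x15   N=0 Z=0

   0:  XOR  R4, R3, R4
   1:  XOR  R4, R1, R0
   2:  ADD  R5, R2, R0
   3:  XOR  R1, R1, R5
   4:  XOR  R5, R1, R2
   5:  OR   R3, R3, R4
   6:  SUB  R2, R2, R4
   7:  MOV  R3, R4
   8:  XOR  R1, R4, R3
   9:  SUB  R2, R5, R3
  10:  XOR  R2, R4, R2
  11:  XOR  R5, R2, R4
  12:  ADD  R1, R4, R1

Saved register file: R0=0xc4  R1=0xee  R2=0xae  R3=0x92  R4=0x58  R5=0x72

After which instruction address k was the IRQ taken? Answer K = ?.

K = 3

after  0: R0=0xc4 R1=0x9c R2=0xae R3=0x92 R4=0x4c R5=0x15  N=0 Z=0
after  1: R0=0xc4 R1=0x9c R2=0xae R3=0x92 R4=0x58 R5=0x15  N=0 Z=0
after  2: R0=0xc4 R1=0x9c R2=0xae R3=0x92 R4=0x58 R5=0x72  N=0 Z=0
after  3: R0=0xc4 R1=0xee R2=0xae R3=0x92 R4=0x58 R5=0x72  N=1 Z=0
-- IRQ taken; context saved, return-PC = 4 --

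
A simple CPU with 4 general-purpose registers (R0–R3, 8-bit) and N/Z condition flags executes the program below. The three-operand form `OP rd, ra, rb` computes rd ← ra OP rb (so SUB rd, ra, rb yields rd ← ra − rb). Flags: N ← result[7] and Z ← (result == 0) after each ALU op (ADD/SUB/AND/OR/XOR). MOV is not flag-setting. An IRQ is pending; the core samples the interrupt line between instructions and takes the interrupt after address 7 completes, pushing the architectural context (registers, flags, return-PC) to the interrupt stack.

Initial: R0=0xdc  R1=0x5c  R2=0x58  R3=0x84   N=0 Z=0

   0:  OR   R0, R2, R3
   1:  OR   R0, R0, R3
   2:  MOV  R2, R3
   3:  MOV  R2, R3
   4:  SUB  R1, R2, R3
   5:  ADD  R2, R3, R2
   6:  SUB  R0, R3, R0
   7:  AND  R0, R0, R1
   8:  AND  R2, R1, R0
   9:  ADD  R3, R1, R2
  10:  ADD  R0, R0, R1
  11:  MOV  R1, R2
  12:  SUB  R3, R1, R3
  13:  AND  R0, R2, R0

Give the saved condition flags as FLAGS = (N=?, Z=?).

after  0: R0=0xdc R1=0x5c R2=0x58 R3=0x84  N=1 Z=0
after  1: R0=0xdc R1=0x5c R2=0x58 R3=0x84  N=1 Z=0
after  2: R0=0xdc R1=0x5c R2=0x84 R3=0x84  N=1 Z=0
after  3: R0=0xdc R1=0x5c R2=0x84 R3=0x84  N=1 Z=0
after  4: R0=0xdc R1=0x00 R2=0x84 R3=0x84  N=0 Z=1
after  5: R0=0xdc R1=0x00 R2=0x08 R3=0x84  N=0 Z=0
after  6: R0=0xa8 R1=0x00 R2=0x08 R3=0x84  N=1 Z=0
after  7: R0=0x00 R1=0x00 R2=0x08 R3=0x84  N=0 Z=1
-- IRQ taken; context saved, return-PC = 8 --

FLAGS = (N=0, Z=1)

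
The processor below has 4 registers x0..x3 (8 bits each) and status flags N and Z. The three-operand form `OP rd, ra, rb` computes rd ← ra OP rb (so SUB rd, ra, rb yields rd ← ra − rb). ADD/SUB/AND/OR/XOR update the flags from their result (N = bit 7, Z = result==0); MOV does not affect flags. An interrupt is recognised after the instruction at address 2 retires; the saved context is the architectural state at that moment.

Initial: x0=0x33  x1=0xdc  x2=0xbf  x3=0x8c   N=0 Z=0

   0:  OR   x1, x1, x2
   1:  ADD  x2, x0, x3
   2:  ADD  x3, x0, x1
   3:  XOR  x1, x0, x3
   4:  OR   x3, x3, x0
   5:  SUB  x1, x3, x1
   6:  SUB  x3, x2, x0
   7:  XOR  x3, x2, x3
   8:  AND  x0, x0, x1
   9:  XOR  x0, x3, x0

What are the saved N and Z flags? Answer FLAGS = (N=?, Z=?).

FLAGS = (N=0, Z=0)

after  0: x0=0x33 x1=0xff x2=0xbf x3=0x8c  N=1 Z=0
after  1: x0=0x33 x1=0xff x2=0xbf x3=0x8c  N=1 Z=0
after  2: x0=0x33 x1=0xff x2=0xbf x3=0x32  N=0 Z=0
-- IRQ taken; context saved, return-PC = 3 --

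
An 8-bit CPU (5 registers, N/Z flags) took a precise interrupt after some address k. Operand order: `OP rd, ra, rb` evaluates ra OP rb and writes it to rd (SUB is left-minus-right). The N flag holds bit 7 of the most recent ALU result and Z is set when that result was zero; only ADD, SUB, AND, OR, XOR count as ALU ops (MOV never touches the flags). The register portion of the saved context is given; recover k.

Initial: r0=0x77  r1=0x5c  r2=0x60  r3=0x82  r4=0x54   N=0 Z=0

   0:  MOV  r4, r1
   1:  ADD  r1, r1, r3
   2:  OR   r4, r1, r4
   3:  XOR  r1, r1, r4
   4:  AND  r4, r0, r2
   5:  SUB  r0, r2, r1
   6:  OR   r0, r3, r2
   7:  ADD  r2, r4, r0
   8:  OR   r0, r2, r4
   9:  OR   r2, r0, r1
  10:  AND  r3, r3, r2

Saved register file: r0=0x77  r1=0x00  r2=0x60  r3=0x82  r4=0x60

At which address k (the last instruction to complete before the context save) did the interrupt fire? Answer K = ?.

K = 4

after  0: r0=0x77 r1=0x5c r2=0x60 r3=0x82 r4=0x5c  N=0 Z=0
after  1: r0=0x77 r1=0xde r2=0x60 r3=0x82 r4=0x5c  N=1 Z=0
after  2: r0=0x77 r1=0xde r2=0x60 r3=0x82 r4=0xde  N=1 Z=0
after  3: r0=0x77 r1=0x00 r2=0x60 r3=0x82 r4=0xde  N=0 Z=1
after  4: r0=0x77 r1=0x00 r2=0x60 r3=0x82 r4=0x60  N=0 Z=0
-- IRQ taken; context saved, return-PC = 5 --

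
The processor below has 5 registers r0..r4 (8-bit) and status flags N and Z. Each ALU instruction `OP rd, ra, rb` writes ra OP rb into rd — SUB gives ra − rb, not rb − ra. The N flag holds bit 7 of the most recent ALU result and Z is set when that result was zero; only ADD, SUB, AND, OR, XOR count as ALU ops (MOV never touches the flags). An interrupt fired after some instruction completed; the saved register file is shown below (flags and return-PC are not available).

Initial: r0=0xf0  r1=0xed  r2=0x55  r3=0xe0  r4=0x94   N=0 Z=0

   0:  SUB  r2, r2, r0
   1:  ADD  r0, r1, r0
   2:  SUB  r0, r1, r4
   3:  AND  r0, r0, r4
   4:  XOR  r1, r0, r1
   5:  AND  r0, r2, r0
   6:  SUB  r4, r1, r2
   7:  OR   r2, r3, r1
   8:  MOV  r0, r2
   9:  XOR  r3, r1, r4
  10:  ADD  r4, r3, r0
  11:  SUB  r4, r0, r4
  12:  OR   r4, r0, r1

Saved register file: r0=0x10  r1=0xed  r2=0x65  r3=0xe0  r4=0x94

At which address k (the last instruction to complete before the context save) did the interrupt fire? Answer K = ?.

K = 3

after  0: r0=0xf0 r1=0xed r2=0x65 r3=0xe0 r4=0x94  N=0 Z=0
after  1: r0=0xdd r1=0xed r2=0x65 r3=0xe0 r4=0x94  N=1 Z=0
after  2: r0=0x59 r1=0xed r2=0x65 r3=0xe0 r4=0x94  N=0 Z=0
after  3: r0=0x10 r1=0xed r2=0x65 r3=0xe0 r4=0x94  N=0 Z=0
-- IRQ taken; context saved, return-PC = 4 --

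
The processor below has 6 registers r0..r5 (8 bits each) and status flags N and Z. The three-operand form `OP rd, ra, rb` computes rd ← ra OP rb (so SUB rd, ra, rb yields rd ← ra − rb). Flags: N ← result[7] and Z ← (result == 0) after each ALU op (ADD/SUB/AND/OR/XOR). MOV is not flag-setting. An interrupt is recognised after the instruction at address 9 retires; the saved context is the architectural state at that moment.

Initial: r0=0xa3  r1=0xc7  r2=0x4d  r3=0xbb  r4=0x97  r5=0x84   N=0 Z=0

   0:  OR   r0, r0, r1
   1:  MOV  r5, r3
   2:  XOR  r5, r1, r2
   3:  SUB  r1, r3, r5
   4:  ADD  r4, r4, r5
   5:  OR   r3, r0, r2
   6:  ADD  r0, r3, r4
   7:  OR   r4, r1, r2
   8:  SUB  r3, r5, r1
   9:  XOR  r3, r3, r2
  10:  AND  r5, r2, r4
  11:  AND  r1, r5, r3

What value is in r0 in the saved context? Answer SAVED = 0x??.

SAVED = 0x10

after  0: r0=0xe7 r1=0xc7 r2=0x4d r3=0xbb r4=0x97 r5=0x84  N=1 Z=0
after  1: r0=0xe7 r1=0xc7 r2=0x4d r3=0xbb r4=0x97 r5=0xbb  N=1 Z=0
after  2: r0=0xe7 r1=0xc7 r2=0x4d r3=0xbb r4=0x97 r5=0x8a  N=1 Z=0
after  3: r0=0xe7 r1=0x31 r2=0x4d r3=0xbb r4=0x97 r5=0x8a  N=0 Z=0
after  4: r0=0xe7 r1=0x31 r2=0x4d r3=0xbb r4=0x21 r5=0x8a  N=0 Z=0
after  5: r0=0xe7 r1=0x31 r2=0x4d r3=0xef r4=0x21 r5=0x8a  N=1 Z=0
after  6: r0=0x10 r1=0x31 r2=0x4d r3=0xef r4=0x21 r5=0x8a  N=0 Z=0
after  7: r0=0x10 r1=0x31 r2=0x4d r3=0xef r4=0x7d r5=0x8a  N=0 Z=0
after  8: r0=0x10 r1=0x31 r2=0x4d r3=0x59 r4=0x7d r5=0x8a  N=0 Z=0
after  9: r0=0x10 r1=0x31 r2=0x4d r3=0x14 r4=0x7d r5=0x8a  N=0 Z=0
-- IRQ taken; context saved, return-PC = 10 --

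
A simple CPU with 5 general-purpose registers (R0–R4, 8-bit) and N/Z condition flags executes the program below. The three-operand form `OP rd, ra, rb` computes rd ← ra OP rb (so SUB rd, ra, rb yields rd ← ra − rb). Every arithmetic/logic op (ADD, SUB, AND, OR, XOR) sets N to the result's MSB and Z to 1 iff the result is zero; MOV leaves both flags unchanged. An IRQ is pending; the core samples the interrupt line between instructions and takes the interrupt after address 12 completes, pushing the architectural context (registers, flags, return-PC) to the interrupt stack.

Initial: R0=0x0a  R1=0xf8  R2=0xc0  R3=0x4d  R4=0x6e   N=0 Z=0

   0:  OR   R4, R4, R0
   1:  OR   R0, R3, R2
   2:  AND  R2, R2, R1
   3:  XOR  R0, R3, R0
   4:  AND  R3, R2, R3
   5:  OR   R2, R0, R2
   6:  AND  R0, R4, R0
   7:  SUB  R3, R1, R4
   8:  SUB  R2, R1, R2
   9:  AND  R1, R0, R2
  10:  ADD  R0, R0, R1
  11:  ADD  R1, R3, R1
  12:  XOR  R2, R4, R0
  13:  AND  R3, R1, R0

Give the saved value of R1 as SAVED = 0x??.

after  0: R0=0x0a R1=0xf8 R2=0xc0 R3=0x4d R4=0x6e  N=0 Z=0
after  1: R0=0xcd R1=0xf8 R2=0xc0 R3=0x4d R4=0x6e  N=1 Z=0
after  2: R0=0xcd R1=0xf8 R2=0xc0 R3=0x4d R4=0x6e  N=1 Z=0
after  3: R0=0x80 R1=0xf8 R2=0xc0 R3=0x4d R4=0x6e  N=1 Z=0
after  4: R0=0x80 R1=0xf8 R2=0xc0 R3=0x40 R4=0x6e  N=0 Z=0
after  5: R0=0x80 R1=0xf8 R2=0xc0 R3=0x40 R4=0x6e  N=1 Z=0
after  6: R0=0x00 R1=0xf8 R2=0xc0 R3=0x40 R4=0x6e  N=0 Z=1
after  7: R0=0x00 R1=0xf8 R2=0xc0 R3=0x8a R4=0x6e  N=1 Z=0
after  8: R0=0x00 R1=0xf8 R2=0x38 R3=0x8a R4=0x6e  N=0 Z=0
after  9: R0=0x00 R1=0x00 R2=0x38 R3=0x8a R4=0x6e  N=0 Z=1
after 10: R0=0x00 R1=0x00 R2=0x38 R3=0x8a R4=0x6e  N=0 Z=1
after 11: R0=0x00 R1=0x8a R2=0x38 R3=0x8a R4=0x6e  N=1 Z=0
after 12: R0=0x00 R1=0x8a R2=0x6e R3=0x8a R4=0x6e  N=0 Z=0
-- IRQ taken; context saved, return-PC = 13 --

SAVED = 0x8a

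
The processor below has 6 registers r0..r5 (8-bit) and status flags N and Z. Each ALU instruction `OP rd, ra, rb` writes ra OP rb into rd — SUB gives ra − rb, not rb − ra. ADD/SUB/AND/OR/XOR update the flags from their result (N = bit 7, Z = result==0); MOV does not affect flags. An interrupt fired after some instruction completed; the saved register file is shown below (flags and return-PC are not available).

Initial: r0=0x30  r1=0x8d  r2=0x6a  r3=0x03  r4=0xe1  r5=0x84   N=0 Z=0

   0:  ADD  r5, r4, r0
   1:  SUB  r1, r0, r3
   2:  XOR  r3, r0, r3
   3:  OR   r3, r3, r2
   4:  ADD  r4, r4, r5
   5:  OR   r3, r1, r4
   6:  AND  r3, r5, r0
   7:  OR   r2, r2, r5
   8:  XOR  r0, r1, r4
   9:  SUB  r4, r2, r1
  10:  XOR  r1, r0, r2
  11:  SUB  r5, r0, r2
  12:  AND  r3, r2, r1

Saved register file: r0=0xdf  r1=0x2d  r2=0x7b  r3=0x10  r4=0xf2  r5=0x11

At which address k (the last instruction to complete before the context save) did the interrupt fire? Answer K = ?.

K = 8

after  0: r0=0x30 r1=0x8d r2=0x6a r3=0x03 r4=0xe1 r5=0x11  N=0 Z=0
after  1: r0=0x30 r1=0x2d r2=0x6a r3=0x03 r4=0xe1 r5=0x11  N=0 Z=0
after  2: r0=0x30 r1=0x2d r2=0x6a r3=0x33 r4=0xe1 r5=0x11  N=0 Z=0
after  3: r0=0x30 r1=0x2d r2=0x6a r3=0x7b r4=0xe1 r5=0x11  N=0 Z=0
after  4: r0=0x30 r1=0x2d r2=0x6a r3=0x7b r4=0xf2 r5=0x11  N=1 Z=0
after  5: r0=0x30 r1=0x2d r2=0x6a r3=0xff r4=0xf2 r5=0x11  N=1 Z=0
after  6: r0=0x30 r1=0x2d r2=0x6a r3=0x10 r4=0xf2 r5=0x11  N=0 Z=0
after  7: r0=0x30 r1=0x2d r2=0x7b r3=0x10 r4=0xf2 r5=0x11  N=0 Z=0
after  8: r0=0xdf r1=0x2d r2=0x7b r3=0x10 r4=0xf2 r5=0x11  N=1 Z=0
-- IRQ taken; context saved, return-PC = 9 --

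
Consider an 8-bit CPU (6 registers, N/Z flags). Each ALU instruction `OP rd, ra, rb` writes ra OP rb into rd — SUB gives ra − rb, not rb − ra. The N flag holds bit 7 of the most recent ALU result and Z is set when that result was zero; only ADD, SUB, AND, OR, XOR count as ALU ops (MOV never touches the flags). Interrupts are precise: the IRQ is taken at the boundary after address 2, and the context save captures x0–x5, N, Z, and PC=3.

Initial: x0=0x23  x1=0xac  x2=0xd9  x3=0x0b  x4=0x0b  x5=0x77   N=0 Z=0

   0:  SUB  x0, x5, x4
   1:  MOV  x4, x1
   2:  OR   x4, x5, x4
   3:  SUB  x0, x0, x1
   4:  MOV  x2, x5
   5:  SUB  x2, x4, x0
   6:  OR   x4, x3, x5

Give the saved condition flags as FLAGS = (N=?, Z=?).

after  0: x0=0x6c x1=0xac x2=0xd9 x3=0x0b x4=0x0b x5=0x77  N=0 Z=0
after  1: x0=0x6c x1=0xac x2=0xd9 x3=0x0b x4=0xac x5=0x77  N=0 Z=0
after  2: x0=0x6c x1=0xac x2=0xd9 x3=0x0b x4=0xff x5=0x77  N=1 Z=0
-- IRQ taken; context saved, return-PC = 3 --

FLAGS = (N=1, Z=0)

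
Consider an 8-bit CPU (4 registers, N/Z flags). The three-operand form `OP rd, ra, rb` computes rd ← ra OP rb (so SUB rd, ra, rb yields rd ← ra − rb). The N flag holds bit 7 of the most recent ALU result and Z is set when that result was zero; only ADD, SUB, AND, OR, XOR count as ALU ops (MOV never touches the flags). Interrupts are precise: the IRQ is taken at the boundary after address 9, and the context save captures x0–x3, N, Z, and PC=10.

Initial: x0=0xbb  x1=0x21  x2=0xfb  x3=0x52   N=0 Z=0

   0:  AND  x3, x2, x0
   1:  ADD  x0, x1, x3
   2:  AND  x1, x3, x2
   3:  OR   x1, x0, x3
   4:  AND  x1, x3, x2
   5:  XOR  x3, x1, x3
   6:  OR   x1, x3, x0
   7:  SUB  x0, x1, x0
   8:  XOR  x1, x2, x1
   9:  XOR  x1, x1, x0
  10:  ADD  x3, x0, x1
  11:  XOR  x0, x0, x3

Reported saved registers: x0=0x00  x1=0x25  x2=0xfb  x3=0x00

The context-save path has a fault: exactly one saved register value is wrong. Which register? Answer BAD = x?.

after  0: x0=0xbb x1=0x21 x2=0xfb x3=0xbb  N=1 Z=0
after  1: x0=0xdc x1=0x21 x2=0xfb x3=0xbb  N=1 Z=0
after  2: x0=0xdc x1=0xbb x2=0xfb x3=0xbb  N=1 Z=0
after  3: x0=0xdc x1=0xff x2=0xfb x3=0xbb  N=1 Z=0
after  4: x0=0xdc x1=0xbb x2=0xfb x3=0xbb  N=1 Z=0
after  5: x0=0xdc x1=0xbb x2=0xfb x3=0x00  N=0 Z=1
after  6: x0=0xdc x1=0xdc x2=0xfb x3=0x00  N=1 Z=0
after  7: x0=0x00 x1=0xdc x2=0xfb x3=0x00  N=0 Z=1
after  8: x0=0x00 x1=0x27 x2=0xfb x3=0x00  N=0 Z=0
after  9: x0=0x00 x1=0x27 x2=0xfb x3=0x00  N=0 Z=0
-- IRQ taken; context saved, return-PC = 10 --
mismatch: x1: reported 0x25 vs actual 0x27

BAD = x1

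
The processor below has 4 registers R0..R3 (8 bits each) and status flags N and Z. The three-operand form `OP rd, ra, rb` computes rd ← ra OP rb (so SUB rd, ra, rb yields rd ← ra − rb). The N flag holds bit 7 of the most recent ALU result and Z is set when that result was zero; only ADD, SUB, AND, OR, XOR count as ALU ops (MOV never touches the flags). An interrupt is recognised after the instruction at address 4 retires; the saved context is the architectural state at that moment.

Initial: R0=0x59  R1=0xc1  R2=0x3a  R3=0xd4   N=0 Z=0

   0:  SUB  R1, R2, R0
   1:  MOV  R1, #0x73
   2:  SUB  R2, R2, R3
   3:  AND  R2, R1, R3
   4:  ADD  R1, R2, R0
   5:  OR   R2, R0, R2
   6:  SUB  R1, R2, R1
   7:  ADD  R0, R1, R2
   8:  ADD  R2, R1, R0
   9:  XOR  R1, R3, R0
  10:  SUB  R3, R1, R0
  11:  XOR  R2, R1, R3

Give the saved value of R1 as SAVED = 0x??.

after  0: R0=0x59 R1=0xe1 R2=0x3a R3=0xd4  N=1 Z=0
after  1: R0=0x59 R1=0x73 R2=0x3a R3=0xd4  N=1 Z=0
after  2: R0=0x59 R1=0x73 R2=0x66 R3=0xd4  N=0 Z=0
after  3: R0=0x59 R1=0x73 R2=0x50 R3=0xd4  N=0 Z=0
after  4: R0=0x59 R1=0xa9 R2=0x50 R3=0xd4  N=1 Z=0
-- IRQ taken; context saved, return-PC = 5 --

SAVED = 0xa9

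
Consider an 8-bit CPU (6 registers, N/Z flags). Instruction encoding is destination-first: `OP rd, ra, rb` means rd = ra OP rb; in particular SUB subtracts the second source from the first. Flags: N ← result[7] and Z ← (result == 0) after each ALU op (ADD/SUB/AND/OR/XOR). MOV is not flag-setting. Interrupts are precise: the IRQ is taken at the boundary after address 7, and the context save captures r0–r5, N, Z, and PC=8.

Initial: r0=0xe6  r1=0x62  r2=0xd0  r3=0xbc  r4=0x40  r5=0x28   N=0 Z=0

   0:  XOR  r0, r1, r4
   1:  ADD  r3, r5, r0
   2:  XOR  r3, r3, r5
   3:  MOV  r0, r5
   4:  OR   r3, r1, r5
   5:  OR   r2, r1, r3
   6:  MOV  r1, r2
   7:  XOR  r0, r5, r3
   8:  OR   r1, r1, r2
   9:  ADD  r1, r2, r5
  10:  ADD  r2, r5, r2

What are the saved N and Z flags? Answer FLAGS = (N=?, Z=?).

FLAGS = (N=0, Z=0)

after  0: r0=0x22 r1=0x62 r2=0xd0 r3=0xbc r4=0x40 r5=0x28  N=0 Z=0
after  1: r0=0x22 r1=0x62 r2=0xd0 r3=0x4a r4=0x40 r5=0x28  N=0 Z=0
after  2: r0=0x22 r1=0x62 r2=0xd0 r3=0x62 r4=0x40 r5=0x28  N=0 Z=0
after  3: r0=0x28 r1=0x62 r2=0xd0 r3=0x62 r4=0x40 r5=0x28  N=0 Z=0
after  4: r0=0x28 r1=0x62 r2=0xd0 r3=0x6a r4=0x40 r5=0x28  N=0 Z=0
after  5: r0=0x28 r1=0x62 r2=0x6a r3=0x6a r4=0x40 r5=0x28  N=0 Z=0
after  6: r0=0x28 r1=0x6a r2=0x6a r3=0x6a r4=0x40 r5=0x28  N=0 Z=0
after  7: r0=0x42 r1=0x6a r2=0x6a r3=0x6a r4=0x40 r5=0x28  N=0 Z=0
-- IRQ taken; context saved, return-PC = 8 --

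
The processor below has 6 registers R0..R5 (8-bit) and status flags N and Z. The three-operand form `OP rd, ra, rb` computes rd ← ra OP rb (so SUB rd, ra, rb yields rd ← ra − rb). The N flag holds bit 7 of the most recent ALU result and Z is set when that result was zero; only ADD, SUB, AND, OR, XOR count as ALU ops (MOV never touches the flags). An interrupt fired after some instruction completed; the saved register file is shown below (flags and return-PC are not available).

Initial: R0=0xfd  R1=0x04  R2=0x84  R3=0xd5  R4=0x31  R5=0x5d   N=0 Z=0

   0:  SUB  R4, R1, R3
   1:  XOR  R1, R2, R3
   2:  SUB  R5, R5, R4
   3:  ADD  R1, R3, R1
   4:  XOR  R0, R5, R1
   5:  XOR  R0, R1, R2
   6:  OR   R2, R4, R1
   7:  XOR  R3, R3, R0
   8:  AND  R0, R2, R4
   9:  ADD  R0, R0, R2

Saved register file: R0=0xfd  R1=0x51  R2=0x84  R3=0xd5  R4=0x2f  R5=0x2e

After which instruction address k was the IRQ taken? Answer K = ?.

K = 2

after  0: R0=0xfd R1=0x04 R2=0x84 R3=0xd5 R4=0x2f R5=0x5d  N=0 Z=0
after  1: R0=0xfd R1=0x51 R2=0x84 R3=0xd5 R4=0x2f R5=0x5d  N=0 Z=0
after  2: R0=0xfd R1=0x51 R2=0x84 R3=0xd5 R4=0x2f R5=0x2e  N=0 Z=0
-- IRQ taken; context saved, return-PC = 3 --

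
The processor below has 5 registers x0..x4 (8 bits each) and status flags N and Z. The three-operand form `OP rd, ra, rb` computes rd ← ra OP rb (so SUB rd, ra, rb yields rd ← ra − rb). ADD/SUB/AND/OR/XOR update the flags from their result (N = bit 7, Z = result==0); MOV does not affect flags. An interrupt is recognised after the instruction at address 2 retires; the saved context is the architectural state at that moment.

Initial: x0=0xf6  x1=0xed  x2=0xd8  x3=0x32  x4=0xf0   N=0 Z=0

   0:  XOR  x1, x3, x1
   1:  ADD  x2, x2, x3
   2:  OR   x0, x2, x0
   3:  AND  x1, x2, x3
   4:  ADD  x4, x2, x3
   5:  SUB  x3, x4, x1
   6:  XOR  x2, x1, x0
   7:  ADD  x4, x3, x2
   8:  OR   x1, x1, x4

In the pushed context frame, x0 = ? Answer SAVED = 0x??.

after  0: x0=0xf6 x1=0xdf x2=0xd8 x3=0x32 x4=0xf0  N=1 Z=0
after  1: x0=0xf6 x1=0xdf x2=0x0a x3=0x32 x4=0xf0  N=0 Z=0
after  2: x0=0xfe x1=0xdf x2=0x0a x3=0x32 x4=0xf0  N=1 Z=0
-- IRQ taken; context saved, return-PC = 3 --

SAVED = 0xfe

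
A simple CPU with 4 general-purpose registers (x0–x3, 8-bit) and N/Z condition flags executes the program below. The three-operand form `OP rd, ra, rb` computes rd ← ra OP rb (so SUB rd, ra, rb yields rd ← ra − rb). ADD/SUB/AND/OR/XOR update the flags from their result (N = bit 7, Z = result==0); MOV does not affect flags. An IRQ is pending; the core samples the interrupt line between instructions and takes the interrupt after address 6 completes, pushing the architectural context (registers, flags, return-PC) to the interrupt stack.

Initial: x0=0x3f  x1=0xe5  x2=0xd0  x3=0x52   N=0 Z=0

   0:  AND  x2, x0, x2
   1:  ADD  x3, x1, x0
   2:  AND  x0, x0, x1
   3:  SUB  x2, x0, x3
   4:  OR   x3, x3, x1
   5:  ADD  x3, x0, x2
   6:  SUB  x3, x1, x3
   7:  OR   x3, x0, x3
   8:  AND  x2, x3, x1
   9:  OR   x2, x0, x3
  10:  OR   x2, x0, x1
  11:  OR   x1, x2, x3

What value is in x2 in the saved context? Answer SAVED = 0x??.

SAVED = 0x01

after  0: x0=0x3f x1=0xe5 x2=0x10 x3=0x52  N=0 Z=0
after  1: x0=0x3f x1=0xe5 x2=0x10 x3=0x24  N=0 Z=0
after  2: x0=0x25 x1=0xe5 x2=0x10 x3=0x24  N=0 Z=0
after  3: x0=0x25 x1=0xe5 x2=0x01 x3=0x24  N=0 Z=0
after  4: x0=0x25 x1=0xe5 x2=0x01 x3=0xe5  N=1 Z=0
after  5: x0=0x25 x1=0xe5 x2=0x01 x3=0x26  N=0 Z=0
after  6: x0=0x25 x1=0xe5 x2=0x01 x3=0xbf  N=1 Z=0
-- IRQ taken; context saved, return-PC = 7 --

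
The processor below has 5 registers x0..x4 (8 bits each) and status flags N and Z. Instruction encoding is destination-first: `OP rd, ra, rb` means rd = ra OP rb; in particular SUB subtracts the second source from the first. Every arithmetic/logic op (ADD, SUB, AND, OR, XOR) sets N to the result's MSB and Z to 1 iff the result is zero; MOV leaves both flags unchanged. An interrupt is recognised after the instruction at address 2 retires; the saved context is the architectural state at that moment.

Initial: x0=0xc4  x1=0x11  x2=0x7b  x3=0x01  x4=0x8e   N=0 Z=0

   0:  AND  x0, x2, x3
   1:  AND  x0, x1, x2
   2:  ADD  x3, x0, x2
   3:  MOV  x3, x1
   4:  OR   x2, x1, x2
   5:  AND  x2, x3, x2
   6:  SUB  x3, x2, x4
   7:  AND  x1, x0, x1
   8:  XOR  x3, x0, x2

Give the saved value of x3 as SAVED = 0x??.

SAVED = 0x8c

after  0: x0=0x01 x1=0x11 x2=0x7b x3=0x01 x4=0x8e  N=0 Z=0
after  1: x0=0x11 x1=0x11 x2=0x7b x3=0x01 x4=0x8e  N=0 Z=0
after  2: x0=0x11 x1=0x11 x2=0x7b x3=0x8c x4=0x8e  N=1 Z=0
-- IRQ taken; context saved, return-PC = 3 --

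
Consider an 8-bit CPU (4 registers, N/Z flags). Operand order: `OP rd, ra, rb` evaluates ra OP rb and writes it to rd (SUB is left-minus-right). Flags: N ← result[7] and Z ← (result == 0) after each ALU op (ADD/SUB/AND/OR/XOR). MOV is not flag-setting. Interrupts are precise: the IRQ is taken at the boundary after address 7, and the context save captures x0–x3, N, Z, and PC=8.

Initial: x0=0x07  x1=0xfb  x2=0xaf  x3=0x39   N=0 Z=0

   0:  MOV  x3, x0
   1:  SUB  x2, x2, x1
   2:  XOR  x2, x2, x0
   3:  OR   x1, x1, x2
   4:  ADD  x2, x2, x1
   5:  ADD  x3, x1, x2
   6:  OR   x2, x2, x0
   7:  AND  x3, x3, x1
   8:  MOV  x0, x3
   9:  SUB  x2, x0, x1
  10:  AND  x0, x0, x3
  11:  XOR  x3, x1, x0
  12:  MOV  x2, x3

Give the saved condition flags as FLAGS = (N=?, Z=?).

FLAGS = (N=1, Z=0)

after  0: x0=0x07 x1=0xfb x2=0xaf x3=0x07  N=0 Z=0
after  1: x0=0x07 x1=0xfb x2=0xb4 x3=0x07  N=1 Z=0
after  2: x0=0x07 x1=0xfb x2=0xb3 x3=0x07  N=1 Z=0
after  3: x0=0x07 x1=0xfb x2=0xb3 x3=0x07  N=1 Z=0
after  4: x0=0x07 x1=0xfb x2=0xae x3=0x07  N=1 Z=0
after  5: x0=0x07 x1=0xfb x2=0xae x3=0xa9  N=1 Z=0
after  6: x0=0x07 x1=0xfb x2=0xaf x3=0xa9  N=1 Z=0
after  7: x0=0x07 x1=0xfb x2=0xaf x3=0xa9  N=1 Z=0
-- IRQ taken; context saved, return-PC = 8 --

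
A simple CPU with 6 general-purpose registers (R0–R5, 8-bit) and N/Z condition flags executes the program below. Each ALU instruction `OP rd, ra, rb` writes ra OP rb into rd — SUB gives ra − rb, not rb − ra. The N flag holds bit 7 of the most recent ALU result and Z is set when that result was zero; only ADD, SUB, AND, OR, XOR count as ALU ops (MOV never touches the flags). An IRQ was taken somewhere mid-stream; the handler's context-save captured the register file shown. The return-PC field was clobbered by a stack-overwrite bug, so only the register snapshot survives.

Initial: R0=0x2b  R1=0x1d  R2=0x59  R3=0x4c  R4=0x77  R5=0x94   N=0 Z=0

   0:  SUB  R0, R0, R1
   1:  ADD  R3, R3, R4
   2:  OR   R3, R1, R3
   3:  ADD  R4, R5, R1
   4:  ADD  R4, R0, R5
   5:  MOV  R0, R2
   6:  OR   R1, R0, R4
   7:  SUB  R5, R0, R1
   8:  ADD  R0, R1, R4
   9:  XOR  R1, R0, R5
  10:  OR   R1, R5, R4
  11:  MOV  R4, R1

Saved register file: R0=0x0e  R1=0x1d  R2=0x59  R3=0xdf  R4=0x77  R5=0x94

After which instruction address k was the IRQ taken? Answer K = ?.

after  0: R0=0x0e R1=0x1d R2=0x59 R3=0x4c R4=0x77 R5=0x94  N=0 Z=0
after  1: R0=0x0e R1=0x1d R2=0x59 R3=0xc3 R4=0x77 R5=0x94  N=1 Z=0
after  2: R0=0x0e R1=0x1d R2=0x59 R3=0xdf R4=0x77 R5=0x94  N=1 Z=0
-- IRQ taken; context saved, return-PC = 3 --

K = 2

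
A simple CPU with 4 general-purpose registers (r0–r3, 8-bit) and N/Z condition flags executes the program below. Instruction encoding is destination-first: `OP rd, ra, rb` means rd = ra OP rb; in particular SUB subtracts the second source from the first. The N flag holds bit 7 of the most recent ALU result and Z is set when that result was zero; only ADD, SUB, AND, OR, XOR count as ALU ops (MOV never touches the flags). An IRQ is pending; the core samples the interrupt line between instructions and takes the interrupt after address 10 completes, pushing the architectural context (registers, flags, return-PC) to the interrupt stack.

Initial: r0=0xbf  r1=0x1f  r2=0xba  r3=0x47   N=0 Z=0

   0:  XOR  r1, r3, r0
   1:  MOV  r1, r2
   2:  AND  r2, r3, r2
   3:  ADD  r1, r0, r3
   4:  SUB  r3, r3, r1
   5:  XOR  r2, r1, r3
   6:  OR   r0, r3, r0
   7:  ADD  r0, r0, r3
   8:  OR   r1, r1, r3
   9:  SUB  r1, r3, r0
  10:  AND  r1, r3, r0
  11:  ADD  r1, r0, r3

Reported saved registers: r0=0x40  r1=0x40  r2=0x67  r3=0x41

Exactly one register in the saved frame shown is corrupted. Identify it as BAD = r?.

after  0: r0=0xbf r1=0xf8 r2=0xba r3=0x47  N=1 Z=0
after  1: r0=0xbf r1=0xba r2=0xba r3=0x47  N=1 Z=0
after  2: r0=0xbf r1=0xba r2=0x02 r3=0x47  N=0 Z=0
after  3: r0=0xbf r1=0x06 r2=0x02 r3=0x47  N=0 Z=0
after  4: r0=0xbf r1=0x06 r2=0x02 r3=0x41  N=0 Z=0
after  5: r0=0xbf r1=0x06 r2=0x47 r3=0x41  N=0 Z=0
after  6: r0=0xff r1=0x06 r2=0x47 r3=0x41  N=1 Z=0
after  7: r0=0x40 r1=0x06 r2=0x47 r3=0x41  N=0 Z=0
after  8: r0=0x40 r1=0x47 r2=0x47 r3=0x41  N=0 Z=0
after  9: r0=0x40 r1=0x01 r2=0x47 r3=0x41  N=0 Z=0
after 10: r0=0x40 r1=0x40 r2=0x47 r3=0x41  N=0 Z=0
-- IRQ taken; context saved, return-PC = 11 --
mismatch: r2: reported 0x67 vs actual 0x47

BAD = r2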